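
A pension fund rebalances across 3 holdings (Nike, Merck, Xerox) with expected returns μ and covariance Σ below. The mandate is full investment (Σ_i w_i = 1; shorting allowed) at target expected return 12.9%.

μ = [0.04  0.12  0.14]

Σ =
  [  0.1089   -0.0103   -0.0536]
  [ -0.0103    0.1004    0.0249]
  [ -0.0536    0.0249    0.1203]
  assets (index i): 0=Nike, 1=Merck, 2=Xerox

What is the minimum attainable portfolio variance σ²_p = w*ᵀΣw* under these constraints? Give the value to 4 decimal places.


0.0645

x=Σ⁻¹μ = [1.1953  0.9457  1.5006]
y=Σ⁻¹𝟙 = [16.9264  8.1848  14.1600]
a=μᵀx=0.371381  b=𝟙ᵀx=3.641637  c=𝟙ᵀy=39.271217  D=ac−b²=1.323062
λ₁=(c·0.129−b)/D = (39.271217·0.129−3.641637)/1.323062 = 1.076556
λ₂=(a−b·0.129)/D = (0.371381−3.641637·0.129)/1.323062 = -0.074366
w* = 1.076556·x + -0.074366·y:
  w_0 = 1.076556·1.1953 + -0.074366·16.9264 = 0.0281  (Nike)
  w_1 = 1.076556·0.9457 + -0.074366·8.1848 = 0.4094  (Merck)
  w_2 = 1.076556·1.5006 + -0.074366·14.1600 = 0.5625  (Xerox)
Σw_i=1.0000  μᵀw=0.1290
σ²=wᵀΣw=λ₁·μ_p+λ₂ = 1.076556·0.129 + -0.074366 = 0.064510 ≈ 0.0645


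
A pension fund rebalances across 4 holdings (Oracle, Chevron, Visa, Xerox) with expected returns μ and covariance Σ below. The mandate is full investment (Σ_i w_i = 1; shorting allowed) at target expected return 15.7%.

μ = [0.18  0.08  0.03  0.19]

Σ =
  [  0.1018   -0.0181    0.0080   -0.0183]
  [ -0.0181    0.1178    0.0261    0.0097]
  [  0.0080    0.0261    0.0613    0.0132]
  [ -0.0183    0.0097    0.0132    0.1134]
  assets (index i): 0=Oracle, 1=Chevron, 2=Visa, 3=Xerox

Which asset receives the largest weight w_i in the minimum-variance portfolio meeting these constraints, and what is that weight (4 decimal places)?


Oracle (0.4140)

x=Σ⁻¹μ = [2.3754  1.0305  -0.7013  2.0523]
y=Σ⁻¹𝟙 = [12.0098  7.4592  9.6325  8.9971]
a=μᵀx=0.878918  b=𝟙ᵀx=4.756938  c=𝟙ᵀy=38.098705  D=ac−b²=10.857181
λ₁=(c·0.157−b)/D = (38.098705·0.157−4.756938)/10.857181 = 0.112788
λ₂=(a−b·0.157)/D = (0.878918−4.756938·0.157)/10.857181 = 0.012165
w* = 0.112788·x + 0.012165·y:
  w_0 = 0.112788·2.3754 + 0.012165·12.0098 = 0.4140  (Oracle)
  w_1 = 0.112788·1.0305 + 0.012165·7.4592 = 0.2070  (Chevron)
  w_2 = 0.112788·-0.7013 + 0.012165·9.6325 = 0.0381  (Visa)
  w_3 = 0.112788·2.0523 + 0.012165·8.9971 = 0.3409  (Xerox)
Σw_i=1.0000  μᵀw=0.1570
σ²=wᵀΣw=λ₁·μ_p+λ₂ = 0.112788·0.157 + 0.012165 = 0.029873 ≈ 0.0299


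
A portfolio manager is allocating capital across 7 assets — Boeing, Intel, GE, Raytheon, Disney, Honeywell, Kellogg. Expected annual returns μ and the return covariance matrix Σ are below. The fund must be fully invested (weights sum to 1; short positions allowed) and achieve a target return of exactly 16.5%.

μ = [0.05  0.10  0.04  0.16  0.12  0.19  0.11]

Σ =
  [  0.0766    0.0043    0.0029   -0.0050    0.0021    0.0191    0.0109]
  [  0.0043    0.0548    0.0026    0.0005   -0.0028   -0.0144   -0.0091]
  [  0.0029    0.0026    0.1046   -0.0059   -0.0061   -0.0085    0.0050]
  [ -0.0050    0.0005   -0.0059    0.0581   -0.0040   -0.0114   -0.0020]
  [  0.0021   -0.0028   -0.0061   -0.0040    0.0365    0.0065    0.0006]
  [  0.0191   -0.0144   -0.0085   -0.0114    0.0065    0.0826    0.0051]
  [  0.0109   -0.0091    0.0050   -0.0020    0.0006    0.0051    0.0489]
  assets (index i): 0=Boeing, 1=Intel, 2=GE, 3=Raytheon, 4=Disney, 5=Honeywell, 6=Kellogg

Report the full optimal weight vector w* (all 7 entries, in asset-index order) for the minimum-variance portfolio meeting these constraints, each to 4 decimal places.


-0.1782  0.1999  -0.0254  0.3156  0.1891  0.3358  0.1632

x=Σ⁻¹μ = [-0.5853  3.2509  0.8616  3.7176  3.5150  3.1622  2.6760]
y=Σ⁻¹𝟙 = [4.5949  26.6669  12.2465  24.7448  30.6189  16.5980  22.0413]
a=μᵀx=2.242080  b=𝟙ᵀx=16.597891  c=𝟙ᵀy=137.511322  D=ac−b²=32.821456
λ₁=(c·0.165−b)/D = (137.511322·0.165−16.597891)/32.821456 = 0.185594
λ₂=(a−b·0.165)/D = (2.242080−16.597891·0.165)/32.821456 = -0.015129
w* = 0.185594·x + -0.015129·y:
  w_0 = 0.185594·-0.5853 + -0.015129·4.5949 = -0.1782  (Boeing)
  w_1 = 0.185594·3.2509 + -0.015129·26.6669 = 0.1999  (Intel)
  w_2 = 0.185594·0.8616 + -0.015129·12.2465 = -0.0254  (GE)
  w_3 = 0.185594·3.7176 + -0.015129·24.7448 = 0.3156  (Raytheon)
  w_4 = 0.185594·3.5150 + -0.015129·30.6189 = 0.1891  (Disney)
  w_5 = 0.185594·3.1622 + -0.015129·16.5980 = 0.3358  (Honeywell)
  w_6 = 0.185594·2.6760 + -0.015129·22.0413 = 0.1632  (Kellogg)
Σw_i=1.0000  μᵀw=0.1650
σ²=wᵀΣw=λ₁·μ_p+λ₂ = 0.185594·0.165 + -0.015129 = 0.015494 ≈ 0.0155


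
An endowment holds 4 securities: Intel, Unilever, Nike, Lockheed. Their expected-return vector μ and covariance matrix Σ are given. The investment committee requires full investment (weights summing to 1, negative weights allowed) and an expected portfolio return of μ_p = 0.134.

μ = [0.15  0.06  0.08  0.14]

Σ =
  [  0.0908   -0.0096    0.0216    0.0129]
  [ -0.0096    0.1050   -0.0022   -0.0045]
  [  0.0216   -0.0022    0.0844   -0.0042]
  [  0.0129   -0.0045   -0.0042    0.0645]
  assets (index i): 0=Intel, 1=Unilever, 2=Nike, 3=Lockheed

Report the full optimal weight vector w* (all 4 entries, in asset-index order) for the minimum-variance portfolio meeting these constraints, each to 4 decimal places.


u=Σ⁻¹μ = [1.2717  0.7898  0.7435  2.0197]
v=Σ⁻¹𝟙 = [7.3573  11.0929  11.0271  15.5244]
a=μᵀu=0.580384  b=𝟙ᵀu=4.824747  c=𝟙ᵀv=45.001641  D=ac−b²=2.840047
λ₁=(c·0.134−b)/D = (45.001641·0.134−4.824747)/2.840047 = 0.424455
λ₂=(a−b·0.134)/D = (0.580384−4.824747·0.134)/2.840047 = -0.023286
w* = 0.424455·u + -0.023286·v:
  w_0 = 0.424455·1.2717 + -0.023286·7.3573 = 0.3685  (Intel)
  w_1 = 0.424455·0.7898 + -0.023286·11.0929 = 0.0769  (Unilever)
  w_2 = 0.424455·0.7435 + -0.023286·11.0271 = 0.0588  (Nike)
  w_3 = 0.424455·2.0197 + -0.023286·15.5244 = 0.4958  (Lockheed)
Σw_i=1.0000  μᵀw=0.1340
σ²=wᵀΣw=λ₁·μ_p+λ₂ = 0.424455·0.134 + -0.023286 = 0.033591 ≈ 0.0336

0.3685  0.0769  0.0588  0.4958


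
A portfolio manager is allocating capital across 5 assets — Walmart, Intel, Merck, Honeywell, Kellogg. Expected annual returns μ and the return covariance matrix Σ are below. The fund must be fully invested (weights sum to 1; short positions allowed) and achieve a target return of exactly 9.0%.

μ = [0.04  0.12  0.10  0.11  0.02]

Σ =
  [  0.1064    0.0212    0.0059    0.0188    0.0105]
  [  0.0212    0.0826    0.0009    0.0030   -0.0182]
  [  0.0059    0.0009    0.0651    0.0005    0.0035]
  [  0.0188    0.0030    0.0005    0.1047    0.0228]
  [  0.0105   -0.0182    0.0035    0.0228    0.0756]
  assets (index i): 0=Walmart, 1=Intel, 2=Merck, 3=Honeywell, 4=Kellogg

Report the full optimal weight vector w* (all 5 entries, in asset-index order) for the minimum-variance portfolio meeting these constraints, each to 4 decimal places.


p=Σ⁻¹μ = [-0.2121  1.5208  1.5109  0.9733  0.2966]
q=Σ⁻¹𝟙 = [3.5280  13.8874  14.0662  5.4505  13.7858]
a=μᵀp=0.438093  b=𝟙ᵀp=4.089491  c=𝟙ᵀq=50.717802  D=ac−b²=5.495186
λ₁=(c·0.090−b)/D = (50.717802·0.090−4.089491)/5.495186 = 0.086459
λ₂=(a−b·0.090)/D = (0.438093−4.089491·0.090)/5.495186 = 0.012746
w* = 0.086459·p + 0.012746·q:
  w_0 = 0.086459·-0.2121 + 0.012746·3.5280 = 0.0266  (Walmart)
  w_1 = 0.086459·1.5208 + 0.012746·13.8874 = 0.3085  (Intel)
  w_2 = 0.086459·1.5109 + 0.012746·14.0662 = 0.3099  (Merck)
  w_3 = 0.086459·0.9733 + 0.012746·5.4505 = 0.1536  (Honeywell)
  w_4 = 0.086459·0.2966 + 0.012746·13.7858 = 0.2014  (Kellogg)
Σw_i=1.0000  μᵀw=0.0900
σ²=wᵀΣw=λ₁·μ_p+λ₂ = 0.086459·0.090 + 0.012746 = 0.020527 ≈ 0.0205

0.0266  0.3085  0.3099  0.1536  0.2014


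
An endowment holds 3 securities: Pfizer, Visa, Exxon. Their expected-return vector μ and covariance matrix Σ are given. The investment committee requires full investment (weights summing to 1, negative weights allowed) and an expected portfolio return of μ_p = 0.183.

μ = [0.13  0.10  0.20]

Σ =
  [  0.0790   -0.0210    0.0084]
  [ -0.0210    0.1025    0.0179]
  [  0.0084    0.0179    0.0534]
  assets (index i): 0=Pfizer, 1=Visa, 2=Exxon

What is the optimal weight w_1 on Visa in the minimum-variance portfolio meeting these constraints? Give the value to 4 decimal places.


u=Σ⁻¹μ = [1.4857  0.7082  3.2742]
v=Σ⁻¹𝟙 = [14.0216  10.3495  13.0517]
a=μᵀu=0.918803  b=𝟙ᵀu=5.468105  c=𝟙ᵀv=37.422852  D=ac−b²=4.484061
λ₁=(c·0.183−b)/D = (37.422852·0.183−5.468105)/4.484061 = 0.307818
λ₂=(a−b·0.183)/D = (0.918803−5.468105·0.183)/4.484061 = -0.018256
w* = 0.307818·u + -0.018256·v:
  w_0 = 0.307818·1.4857 + -0.018256·14.0216 = 0.2013  (Pfizer)
  w_1 = 0.307818·0.7082 + -0.018256·10.3495 = 0.0291  (Visa)
  w_2 = 0.307818·3.2742 + -0.018256·13.0517 = 0.7696  (Exxon)
Σw_i=1.0000  μᵀw=0.1830
σ²=wᵀΣw=λ₁·μ_p+λ₂ = 0.307818·0.183 + -0.018256 = 0.038075 ≈ 0.0381

0.0291


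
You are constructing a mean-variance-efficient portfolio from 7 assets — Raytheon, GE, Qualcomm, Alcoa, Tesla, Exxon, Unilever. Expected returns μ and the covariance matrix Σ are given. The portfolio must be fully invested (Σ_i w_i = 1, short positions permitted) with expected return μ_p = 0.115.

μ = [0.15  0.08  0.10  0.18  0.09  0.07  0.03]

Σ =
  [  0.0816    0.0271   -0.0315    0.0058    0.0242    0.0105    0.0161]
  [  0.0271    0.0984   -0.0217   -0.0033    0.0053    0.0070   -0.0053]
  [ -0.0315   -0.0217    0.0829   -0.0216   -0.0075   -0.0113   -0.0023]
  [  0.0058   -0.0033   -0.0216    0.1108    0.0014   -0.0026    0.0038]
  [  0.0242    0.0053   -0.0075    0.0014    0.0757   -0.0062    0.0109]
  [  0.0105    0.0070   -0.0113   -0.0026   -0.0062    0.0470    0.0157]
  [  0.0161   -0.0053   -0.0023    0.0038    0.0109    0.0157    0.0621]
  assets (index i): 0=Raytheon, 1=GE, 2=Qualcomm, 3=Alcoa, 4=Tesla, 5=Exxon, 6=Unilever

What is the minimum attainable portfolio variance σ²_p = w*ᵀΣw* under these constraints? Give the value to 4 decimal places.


g=Σ⁻¹μ = [2.2581  0.7213  3.1911  2.2147  0.9798  2.1553  -0.7750]
h=Σ⁻¹𝟙 = [9.6015  11.9322  27.2204  14.3730  12.8035  24.2510  6.3824]
a=μᵀg=1.329981  b=𝟙ᵀg=10.745325  c=𝟙ᵀh=106.563908  D=ac−b²=26.265928
λ₁=(c·0.115−b)/D = (106.563908·0.115−10.745325)/26.265928 = 0.057471
λ₂=(a−b·0.115)/D = (1.329981−10.745325·0.115)/26.265928 = 0.003589
w* = 0.057471·g + 0.003589·h:
  w_0 = 0.057471·2.2581 + 0.003589·9.6015 = 0.1642  (Raytheon)
  w_1 = 0.057471·0.7213 + 0.003589·11.9322 = 0.0843  (GE)
  w_2 = 0.057471·3.1911 + 0.003589·27.2204 = 0.2811  (Qualcomm)
  w_3 = 0.057471·2.2147 + 0.003589·14.3730 = 0.1789  (Alcoa)
  w_4 = 0.057471·0.9798 + 0.003589·12.8035 = 0.1023  (Tesla)
  w_5 = 0.057471·2.1553 + 0.003589·24.2510 = 0.2109  (Exxon)
  w_6 = 0.057471·-0.7750 + 0.003589·6.3824 = -0.0216  (Unilever)
Σw_i=1.0000  μᵀw=0.1150
σ²=wᵀΣw=λ₁·μ_p+λ₂ = 0.057471·0.115 + 0.003589 = 0.010198 ≈ 0.0102

0.0102


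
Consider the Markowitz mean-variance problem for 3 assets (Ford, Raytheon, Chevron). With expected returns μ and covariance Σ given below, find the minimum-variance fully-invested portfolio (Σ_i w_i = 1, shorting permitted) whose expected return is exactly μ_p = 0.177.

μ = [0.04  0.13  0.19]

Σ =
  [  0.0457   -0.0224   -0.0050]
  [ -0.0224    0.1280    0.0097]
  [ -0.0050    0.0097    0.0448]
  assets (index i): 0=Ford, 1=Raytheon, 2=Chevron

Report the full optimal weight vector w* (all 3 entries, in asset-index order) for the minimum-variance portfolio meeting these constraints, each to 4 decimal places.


g=Σ⁻¹μ = [1.8359  1.0167  4.2258]
h=Σ⁻¹𝟙 = [29.9589  11.2957  23.2193]
a=μᵀg=1.008517  b=𝟙ᵀg=7.078470  c=𝟙ᵀh=64.473919  D=ac−b²=14.918287
λ₁=(c·0.177−b)/D = (64.473919·0.177−7.078470)/14.918287 = 0.290477
λ₂=(a−b·0.177)/D = (1.008517−7.078470·0.177)/14.918287 = -0.016381
w* = 0.290477·g + -0.016381·h:
  w_0 = 0.290477·1.8359 + -0.016381·29.9589 = 0.0426  (Ford)
  w_1 = 0.290477·1.0167 + -0.016381·11.2957 = 0.1103  (Raytheon)
  w_2 = 0.290477·4.2258 + -0.016381·23.2193 = 0.8472  (Chevron)
Σw_i=1.0000  μᵀw=0.1770
σ²=wᵀΣw=λ₁·μ_p+λ₂ = 0.290477·0.177 + -0.016381 = 0.035034 ≈ 0.0350

0.0426  0.1103  0.8472


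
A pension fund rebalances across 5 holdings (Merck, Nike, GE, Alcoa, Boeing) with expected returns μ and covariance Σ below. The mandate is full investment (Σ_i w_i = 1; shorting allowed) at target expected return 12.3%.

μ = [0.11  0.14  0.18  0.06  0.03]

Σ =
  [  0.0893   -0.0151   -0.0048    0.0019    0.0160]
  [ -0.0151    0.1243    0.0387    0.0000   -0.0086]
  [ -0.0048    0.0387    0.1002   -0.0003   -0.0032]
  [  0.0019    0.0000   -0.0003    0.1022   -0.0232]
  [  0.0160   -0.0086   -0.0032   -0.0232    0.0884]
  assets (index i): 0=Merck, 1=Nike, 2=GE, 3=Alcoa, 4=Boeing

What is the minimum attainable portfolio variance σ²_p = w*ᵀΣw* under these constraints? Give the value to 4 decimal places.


0.0253

p=Σ⁻¹μ = [1.3709  0.8369  1.5536  0.6573  0.4014]
q=Σ⁻¹𝟙 = [10.1833  7.7663  7.9492  12.7657  13.8626]
a=μᵀp=0.599100  b=𝟙ᵀp=4.820130  c=𝟙ᵀq=52.527163  D=ac−b²=8.235398
λ₁=(c·0.123−b)/D = (52.527163·0.123−4.820130)/8.235398 = 0.199227
λ₂=(a−b·0.123)/D = (0.599100−4.820130·0.123)/8.235398 = 0.000756
w* = 0.199227·p + 0.000756·q:
  w_0 = 0.199227·1.3709 + 0.000756·10.1833 = 0.2808  (Merck)
  w_1 = 0.199227·0.8369 + 0.000756·7.7663 = 0.1726  (Nike)
  w_2 = 0.199227·1.5536 + 0.000756·7.9492 = 0.3155  (GE)
  w_3 = 0.199227·0.6573 + 0.000756·12.7657 = 0.1406  (Alcoa)
  w_4 = 0.199227·0.4014 + 0.000756·13.8626 = 0.0904  (Boeing)
Σw_i=1.0000  μᵀw=0.1230
σ²=wᵀΣw=λ₁·μ_p+λ₂ = 0.199227·0.123 + 0.000756 = 0.025261 ≈ 0.0253


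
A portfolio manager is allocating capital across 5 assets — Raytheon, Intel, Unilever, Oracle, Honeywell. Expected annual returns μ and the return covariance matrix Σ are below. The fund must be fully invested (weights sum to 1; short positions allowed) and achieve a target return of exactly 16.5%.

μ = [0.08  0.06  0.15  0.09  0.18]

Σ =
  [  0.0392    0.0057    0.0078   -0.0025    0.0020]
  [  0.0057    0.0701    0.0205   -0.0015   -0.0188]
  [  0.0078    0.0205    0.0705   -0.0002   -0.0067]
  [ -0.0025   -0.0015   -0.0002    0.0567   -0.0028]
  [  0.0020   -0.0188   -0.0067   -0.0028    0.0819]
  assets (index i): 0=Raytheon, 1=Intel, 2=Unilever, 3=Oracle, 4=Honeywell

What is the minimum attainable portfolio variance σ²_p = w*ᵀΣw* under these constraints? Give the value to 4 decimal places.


0.0332

x=Σ⁻¹μ = [1.5057  0.8956  1.9518  1.8121  2.5882]
y=Σ⁻¹𝟙 = [21.9922  14.6514  9.1114  19.8389  16.4598]
a=μᵀx=1.095930  b=𝟙ᵀx=8.753443  c=𝟙ᵀy=82.053780  D=ac−b²=13.302468
λ₁=(c·0.165−b)/D = (82.053780·0.165−8.753443)/13.302468 = 0.359740
λ₂=(a−b·0.165)/D = (1.095930−8.753443·0.165)/13.302468 = -0.026190
w* = 0.359740·x + -0.026190·y:
  w_0 = 0.359740·1.5057 + -0.026190·21.9922 = -0.0343  (Raytheon)
  w_1 = 0.359740·0.8956 + -0.026190·14.6514 = -0.0615  (Intel)
  w_2 = 0.359740·1.9518 + -0.026190·9.1114 = 0.4635  (Unilever)
  w_3 = 0.359740·1.8121 + -0.026190·19.8389 = 0.1323  (Oracle)
  w_4 = 0.359740·2.5882 + -0.026190·16.4598 = 0.5000  (Honeywell)
Σw_i=1.0000  μᵀw=0.1650
σ²=wᵀΣw=λ₁·μ_p+λ₂ = 0.359740·0.165 + -0.026190 = 0.033167 ≈ 0.0332


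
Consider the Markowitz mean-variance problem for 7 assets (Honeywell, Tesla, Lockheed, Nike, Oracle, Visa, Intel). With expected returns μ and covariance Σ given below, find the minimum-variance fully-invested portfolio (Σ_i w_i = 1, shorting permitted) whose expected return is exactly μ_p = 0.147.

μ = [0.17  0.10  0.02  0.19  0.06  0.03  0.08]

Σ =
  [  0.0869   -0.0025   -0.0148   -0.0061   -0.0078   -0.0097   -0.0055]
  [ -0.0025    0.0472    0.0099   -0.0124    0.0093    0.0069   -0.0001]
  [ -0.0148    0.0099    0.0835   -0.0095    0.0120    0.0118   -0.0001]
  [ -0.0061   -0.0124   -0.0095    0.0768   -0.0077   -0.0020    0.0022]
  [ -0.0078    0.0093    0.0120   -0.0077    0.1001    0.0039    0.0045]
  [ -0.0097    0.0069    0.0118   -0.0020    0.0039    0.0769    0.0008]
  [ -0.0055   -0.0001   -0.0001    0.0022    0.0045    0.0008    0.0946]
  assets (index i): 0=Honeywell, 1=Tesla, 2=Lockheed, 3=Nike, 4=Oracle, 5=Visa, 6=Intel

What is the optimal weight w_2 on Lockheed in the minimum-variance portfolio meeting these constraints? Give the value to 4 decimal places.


p=Σ⁻¹μ = [2.5236  2.7970  0.5726  3.2485  0.6616  0.4113  0.8855]
q=Σ⁻¹𝟙 = [18.3537  21.6008  12.1328  20.3217  8.5932  11.5005  10.6949]
a=μᵀp=1.460263  b=𝟙ᵀp=11.100190  c=𝟙ᵀq=103.197644  D=ac−b²=27.481455
λ₁=(c·0.147−b)/D = (103.197644·0.147−11.100190)/27.481455 = 0.148095
λ₂=(a−b·0.147)/D = (1.460263−11.100190·0.147)/27.481455 = -0.006239
w* = 0.148095·p + -0.006239·q:
  w_0 = 0.148095·2.5236 + -0.006239·18.3537 = 0.2592  (Honeywell)
  w_1 = 0.148095·2.7970 + -0.006239·21.6008 = 0.2794  (Tesla)
  w_2 = 0.148095·0.5726 + -0.006239·12.1328 = 0.0091  (Lockheed)
  w_3 = 0.148095·3.2485 + -0.006239·20.3217 = 0.3543  (Nike)
  w_4 = 0.148095·0.6616 + -0.006239·8.5932 = 0.0444  (Oracle)
  w_5 = 0.148095·0.4113 + -0.006239·11.5005 = -0.0108  (Visa)
  w_6 = 0.148095·0.8855 + -0.006239·10.6949 = 0.0644  (Intel)
Σw_i=1.0000  μᵀw=0.1470
σ²=wᵀΣw=λ₁·μ_p+λ₂ = 0.148095·0.147 + -0.006239 = 0.015531 ≈ 0.0155

0.0091


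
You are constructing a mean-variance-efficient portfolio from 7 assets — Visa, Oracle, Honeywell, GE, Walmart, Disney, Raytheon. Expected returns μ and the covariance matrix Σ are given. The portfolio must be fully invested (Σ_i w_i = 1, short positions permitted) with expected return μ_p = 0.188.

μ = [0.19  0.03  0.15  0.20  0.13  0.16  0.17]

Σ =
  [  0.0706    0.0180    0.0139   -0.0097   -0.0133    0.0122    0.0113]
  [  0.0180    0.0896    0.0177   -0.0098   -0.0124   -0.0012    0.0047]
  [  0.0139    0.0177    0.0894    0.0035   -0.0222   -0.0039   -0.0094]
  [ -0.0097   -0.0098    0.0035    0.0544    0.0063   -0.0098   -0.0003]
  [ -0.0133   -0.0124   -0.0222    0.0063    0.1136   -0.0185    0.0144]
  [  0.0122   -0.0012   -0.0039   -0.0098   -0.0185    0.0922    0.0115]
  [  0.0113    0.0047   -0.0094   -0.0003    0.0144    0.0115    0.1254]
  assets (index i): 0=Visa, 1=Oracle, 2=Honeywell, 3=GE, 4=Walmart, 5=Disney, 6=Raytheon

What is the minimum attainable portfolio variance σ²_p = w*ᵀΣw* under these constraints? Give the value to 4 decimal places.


x=Σ⁻¹μ = [2.7424  0.1547  1.6880  4.2677  1.8220  2.1613  0.8321]
y=Σ⁻¹𝟙 = [11.7592  11.0541  10.8690  22.7949  14.0616  14.5870  4.4173]
a=μᵀx=2.356544  b=𝟙ᵀx=13.668086  c=𝟙ᵀy=89.543231  D=ac−b²=24.195963
λ₁=(c·0.188−b)/D = (89.543231·0.188−13.668086)/24.195963 = 0.130850
λ₂=(a−b·0.188)/D = (2.356544−13.668086·0.188)/24.195963 = -0.008805
w* = 0.130850·x + -0.008805·y:
  w_0 = 0.130850·2.7424 + -0.008805·11.7592 = 0.2553  (Visa)
  w_1 = 0.130850·0.1547 + -0.008805·11.0541 = -0.0771  (Oracle)
  w_2 = 0.130850·1.6880 + -0.008805·10.8690 = 0.1252  (Honeywell)
  w_3 = 0.130850·4.2677 + -0.008805·22.7949 = 0.3577  (GE)
  w_4 = 0.130850·1.8220 + -0.008805·14.0616 = 0.1146  (Walmart)
  w_5 = 0.130850·2.1613 + -0.008805·14.5870 = 0.1544  (Disney)
  w_6 = 0.130850·0.8321 + -0.008805·4.4173 = 0.0700  (Raytheon)
Σw_i=1.0000  μᵀw=0.1880
σ²=wᵀΣw=λ₁·μ_p+λ₂ = 0.130850·0.188 + -0.008805 = 0.015794 ≈ 0.0158

0.0158


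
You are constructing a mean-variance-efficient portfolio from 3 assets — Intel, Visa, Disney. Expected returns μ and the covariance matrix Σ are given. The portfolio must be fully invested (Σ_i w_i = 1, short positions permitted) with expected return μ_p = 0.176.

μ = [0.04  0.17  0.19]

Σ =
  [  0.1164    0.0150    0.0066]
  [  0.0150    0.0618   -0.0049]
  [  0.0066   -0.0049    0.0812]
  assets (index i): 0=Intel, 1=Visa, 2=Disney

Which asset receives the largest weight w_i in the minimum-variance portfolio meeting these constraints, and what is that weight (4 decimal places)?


u=Σ⁻¹μ = [-0.1864  2.9971  2.5359]
v=Σ⁻¹𝟙 = [5.8322  15.7800  12.7935]
a=μᵀu=0.983877  b=𝟙ᵀu=5.346651  c=𝟙ᵀv=34.405653  D=ac−b²=5.264264
λ₁=(c·0.176−b)/D = (34.405653·0.176−5.346651)/5.264264 = 0.134633
λ₂=(a−b·0.176)/D = (0.983877−5.346651·0.176)/5.264264 = 0.008143
w* = 0.134633·u + 0.008143·v:
  w_0 = 0.134633·-0.1864 + 0.008143·5.8322 = 0.0224  (Intel)
  w_1 = 0.134633·2.9971 + 0.008143·15.7800 = 0.5320  (Visa)
  w_2 = 0.134633·2.5359 + 0.008143·12.7935 = 0.4456  (Disney)
Σw_i=1.0000  μᵀw=0.1760
σ²=wᵀΣw=λ₁·μ_p+λ₂ = 0.134633·0.176 + 0.008143 = 0.031838 ≈ 0.0318

Visa (0.5320)


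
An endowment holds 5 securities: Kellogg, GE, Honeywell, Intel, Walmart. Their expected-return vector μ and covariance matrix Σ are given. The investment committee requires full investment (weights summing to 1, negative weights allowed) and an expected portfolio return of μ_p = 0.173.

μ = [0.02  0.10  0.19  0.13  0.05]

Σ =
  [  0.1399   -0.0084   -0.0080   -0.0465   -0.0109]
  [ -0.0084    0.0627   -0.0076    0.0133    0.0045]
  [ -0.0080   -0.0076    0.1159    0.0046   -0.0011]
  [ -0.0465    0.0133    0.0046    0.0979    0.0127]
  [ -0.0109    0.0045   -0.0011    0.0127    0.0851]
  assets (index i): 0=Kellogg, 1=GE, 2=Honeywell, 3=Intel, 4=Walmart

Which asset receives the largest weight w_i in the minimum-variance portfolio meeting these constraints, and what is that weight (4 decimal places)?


Honeywell (0.5912)

p=Σ⁻¹μ = [0.8262  1.5975  1.7510  1.3655  0.4277]
q=Σ⁻¹𝟙 = [13.7487  15.5408  10.1943  12.7378  10.9209]
a=μᵀp=0.707865  b=𝟙ᵀp=5.967934  c=𝟙ᵀq=63.142552  D=ac−b²=9.080143
λ₁=(c·0.173−b)/D = (63.142552·0.173−5.967934)/9.080143 = 0.545776
λ₂=(a−b·0.173)/D = (0.707865−5.967934·0.173)/9.080143 = -0.035747
w* = 0.545776·p + -0.035747·q:
  w_0 = 0.545776·0.8262 + -0.035747·13.7487 = -0.0406  (Kellogg)
  w_1 = 0.545776·1.5975 + -0.035747·15.5408 = 0.3163  (GE)
  w_2 = 0.545776·1.7510 + -0.035747·10.1943 = 0.5912  (Honeywell)
  w_3 = 0.545776·1.3655 + -0.035747·12.7378 = 0.2899  (Intel)
  w_4 = 0.545776·0.4277 + -0.035747·10.9209 = -0.1569  (Walmart)
Σw_i=1.0000  μᵀw=0.1730
σ²=wᵀΣw=λ₁·μ_p+λ₂ = 0.545776·0.173 + -0.035747 = 0.058672 ≈ 0.0587


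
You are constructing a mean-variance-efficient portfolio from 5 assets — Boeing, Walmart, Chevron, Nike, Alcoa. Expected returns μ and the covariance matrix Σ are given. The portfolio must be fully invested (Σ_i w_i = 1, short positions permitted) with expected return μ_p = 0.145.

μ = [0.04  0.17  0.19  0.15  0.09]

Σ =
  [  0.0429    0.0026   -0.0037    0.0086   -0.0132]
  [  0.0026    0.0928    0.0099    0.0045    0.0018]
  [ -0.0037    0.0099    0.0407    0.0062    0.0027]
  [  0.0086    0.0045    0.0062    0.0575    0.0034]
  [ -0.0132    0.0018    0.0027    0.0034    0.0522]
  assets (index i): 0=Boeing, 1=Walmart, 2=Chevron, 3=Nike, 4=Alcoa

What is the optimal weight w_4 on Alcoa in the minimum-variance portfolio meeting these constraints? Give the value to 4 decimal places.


0.1631

p=Σ⁻¹μ = [1.3834  1.2360  4.1121  1.7609  1.7040]
q=Σ⁻¹𝟙 = [30.9165  6.5834  22.8535  8.3081  25.0248]
a=μᵀp=1.464257  b=𝟙ᵀp=10.196454  c=𝟙ᵀq=93.686363  D=ac−b²=33.213223
λ₁=(c·0.145−b)/D = (93.686363·0.145−10.196454)/33.213223 = 0.102010
λ₂=(a−b·0.145)/D = (1.464257−10.196454·0.145)/33.213223 = -0.000428
w* = 0.102010·p + -0.000428·q:
  w_0 = 0.102010·1.3834 + -0.000428·30.9165 = 0.1279  (Boeing)
  w_1 = 0.102010·1.2360 + -0.000428·6.5834 = 0.1233  (Walmart)
  w_2 = 0.102010·4.1121 + -0.000428·22.8535 = 0.4097  (Chevron)
  w_3 = 0.102010·1.7609 + -0.000428·8.3081 = 0.1761  (Nike)
  w_4 = 0.102010·1.7040 + -0.000428·25.0248 = 0.1631  (Alcoa)
Σw_i=1.0000  μᵀw=0.1450
σ²=wᵀΣw=λ₁·μ_p+λ₂ = 0.102010·0.145 + -0.000428 = 0.014363 ≈ 0.0144


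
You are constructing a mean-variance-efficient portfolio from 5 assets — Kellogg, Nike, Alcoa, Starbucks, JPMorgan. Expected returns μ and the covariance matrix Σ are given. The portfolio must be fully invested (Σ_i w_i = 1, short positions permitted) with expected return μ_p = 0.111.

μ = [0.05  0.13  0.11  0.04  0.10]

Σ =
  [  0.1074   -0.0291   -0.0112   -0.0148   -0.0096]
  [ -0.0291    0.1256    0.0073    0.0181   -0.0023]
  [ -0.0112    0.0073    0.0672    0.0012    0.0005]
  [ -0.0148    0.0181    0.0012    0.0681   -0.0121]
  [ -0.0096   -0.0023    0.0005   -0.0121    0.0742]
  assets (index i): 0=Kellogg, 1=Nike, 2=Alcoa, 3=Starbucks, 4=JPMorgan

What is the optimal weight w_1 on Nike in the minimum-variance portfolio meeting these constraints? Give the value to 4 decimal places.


p=Σ⁻¹μ = [1.2085  1.1298  1.6887  0.8150  1.6606]
q=Σ⁻¹𝟙 = [17.7449  8.6826  16.4080  19.3348  19.0845]
a=μᵀp=0.591724  b=𝟙ᵀp=6.502696  c=𝟙ᵀq=81.254719  D=ac−b²=5.795300
λ₁=(c·0.111−b)/D = (81.254719·0.111−6.502696)/5.795300 = 0.434245
λ₂=(a−b·0.111)/D = (0.591724−6.502696·0.111)/5.795300 = -0.022445
w* = 0.434245·p + -0.022445·q:
  w_0 = 0.434245·1.2085 + -0.022445·17.7449 = 0.1265  (Kellogg)
  w_1 = 0.434245·1.1298 + -0.022445·8.6826 = 0.2957  (Nike)
  w_2 = 0.434245·1.6887 + -0.022445·16.4080 = 0.3650  (Alcoa)
  w_3 = 0.434245·0.8150 + -0.022445·19.3348 = -0.0801  (Starbucks)
  w_4 = 0.434245·1.6606 + -0.022445·19.0845 = 0.2928  (JPMorgan)
Σw_i=1.0000  μᵀw=0.1110
σ²=wᵀΣw=λ₁·μ_p+λ₂ = 0.434245·0.111 + -0.022445 = 0.025756 ≈ 0.0258

0.2957


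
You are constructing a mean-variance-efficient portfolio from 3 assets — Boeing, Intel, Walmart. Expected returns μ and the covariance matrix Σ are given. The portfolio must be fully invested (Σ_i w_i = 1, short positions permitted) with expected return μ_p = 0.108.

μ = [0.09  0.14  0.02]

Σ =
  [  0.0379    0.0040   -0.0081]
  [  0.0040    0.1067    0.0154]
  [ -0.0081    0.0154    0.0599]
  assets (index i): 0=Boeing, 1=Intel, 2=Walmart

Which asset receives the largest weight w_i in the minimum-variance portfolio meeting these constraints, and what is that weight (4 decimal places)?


g=Σ⁻¹μ = [2.3246  1.1750  0.3462]
h=Σ⁻¹𝟙 = [29.9426  5.4582  19.3402]
a=μᵀg=0.380638  b=𝟙ᵀg=3.845783  c=𝟙ᵀh=54.740967  D=ac−b²=6.046473
λ₁=(c·0.108−b)/D = (54.740967·0.108−3.845783)/6.046473 = 0.341727
λ₂=(a−b·0.108)/D = (0.380638−3.845783·0.108)/6.046473 = -0.005740
w* = 0.341727·g + -0.005740·h:
  w_0 = 0.341727·2.3246 + -0.005740·29.9426 = 0.6225  (Boeing)
  w_1 = 0.341727·1.1750 + -0.005740·5.4582 = 0.3702  (Intel)
  w_2 = 0.341727·0.3462 + -0.005740·19.3402 = 0.0073  (Walmart)
Σw_i=1.0000  μᵀw=0.1080
σ²=wᵀΣw=λ₁·μ_p+λ₂ = 0.341727·0.108 + -0.005740 = 0.031167 ≈ 0.0312

Boeing (0.6225)


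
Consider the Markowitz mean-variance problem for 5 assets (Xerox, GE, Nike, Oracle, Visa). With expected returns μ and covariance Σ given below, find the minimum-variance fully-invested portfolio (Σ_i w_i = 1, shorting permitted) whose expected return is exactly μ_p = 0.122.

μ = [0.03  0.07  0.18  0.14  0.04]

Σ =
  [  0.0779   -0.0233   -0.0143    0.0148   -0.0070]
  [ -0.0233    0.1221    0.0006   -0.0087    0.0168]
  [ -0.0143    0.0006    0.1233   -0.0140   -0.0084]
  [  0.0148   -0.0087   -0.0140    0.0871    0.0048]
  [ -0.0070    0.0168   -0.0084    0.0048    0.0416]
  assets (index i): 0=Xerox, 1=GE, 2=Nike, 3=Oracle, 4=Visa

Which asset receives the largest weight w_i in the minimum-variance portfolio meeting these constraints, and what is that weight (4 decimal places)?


p=Σ⁻¹μ = [0.6656  0.6888  1.8030  1.8004  0.9517]
q=Σ⁻¹𝟙 = [18.2311  8.8770  13.0182  9.9848  24.9979]
a=μᵀp=0.682838  b=𝟙ᵀp=5.909387  c=𝟙ᵀq=75.108960  D=ac−b²=16.366370
λ₁=(c·0.122−b)/D = (75.108960·0.122−5.909387)/16.366370 = 0.198817
λ₂=(a−b·0.122)/D = (0.682838−5.909387·0.122)/16.366370 = -0.002328
w* = 0.198817·p + -0.002328·q:
  w_0 = 0.198817·0.6656 + -0.002328·18.2311 = 0.0899  (Xerox)
  w_1 = 0.198817·0.6888 + -0.002328·8.8770 = 0.1163  (GE)
  w_2 = 0.198817·1.8030 + -0.002328·13.0182 = 0.3281  (Nike)
  w_3 = 0.198817·1.8004 + -0.002328·9.9848 = 0.3347  (Oracle)
  w_4 = 0.198817·0.9517 + -0.002328·24.9979 = 0.1310  (Visa)
Σw_i=1.0000  μᵀw=0.1220
σ²=wᵀΣw=λ₁·μ_p+λ₂ = 0.198817·0.122 + -0.002328 = 0.021927 ≈ 0.0219

Oracle (0.3347)


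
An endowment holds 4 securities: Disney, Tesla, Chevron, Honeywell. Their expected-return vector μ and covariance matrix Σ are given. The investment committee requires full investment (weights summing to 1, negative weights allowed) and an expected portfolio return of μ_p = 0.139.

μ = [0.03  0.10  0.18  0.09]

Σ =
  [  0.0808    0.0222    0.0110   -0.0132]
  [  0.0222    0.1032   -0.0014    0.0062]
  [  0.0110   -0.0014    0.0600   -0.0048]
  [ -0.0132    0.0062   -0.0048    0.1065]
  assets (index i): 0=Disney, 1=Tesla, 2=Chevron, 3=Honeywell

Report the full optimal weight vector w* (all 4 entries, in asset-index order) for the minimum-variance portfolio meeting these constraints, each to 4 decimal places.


0.0474  0.1913  0.5548  0.2065

p=Σ⁻¹μ = [-0.1803  0.9958  3.1287  0.9058]
q=Σ⁻¹𝟙 = [10.0572  7.0845  15.8633  10.9387]
a=μᵀp=0.738866  b=𝟙ᵀp=4.850035  c=𝟙ᵀq=43.943645  D=ac−b²=8.945606
λ₁=(c·0.139−b)/D = (43.943645·0.139−4.850035)/8.945606 = 0.140642
λ₂=(a−b·0.139)/D = (0.738866−4.850035·0.139)/8.945606 = 0.007234
w* = 0.140642·p + 0.007234·q:
  w_0 = 0.140642·-0.1803 + 0.007234·10.0572 = 0.0474  (Disney)
  w_1 = 0.140642·0.9958 + 0.007234·7.0845 = 0.1913  (Tesla)
  w_2 = 0.140642·3.1287 + 0.007234·15.8633 = 0.5548  (Chevron)
  w_3 = 0.140642·0.9058 + 0.007234·10.9387 = 0.2065  (Honeywell)
Σw_i=1.0000  μᵀw=0.1390
σ²=wᵀΣw=λ₁·μ_p+λ₂ = 0.140642·0.139 + 0.007234 = 0.026783 ≈ 0.0268


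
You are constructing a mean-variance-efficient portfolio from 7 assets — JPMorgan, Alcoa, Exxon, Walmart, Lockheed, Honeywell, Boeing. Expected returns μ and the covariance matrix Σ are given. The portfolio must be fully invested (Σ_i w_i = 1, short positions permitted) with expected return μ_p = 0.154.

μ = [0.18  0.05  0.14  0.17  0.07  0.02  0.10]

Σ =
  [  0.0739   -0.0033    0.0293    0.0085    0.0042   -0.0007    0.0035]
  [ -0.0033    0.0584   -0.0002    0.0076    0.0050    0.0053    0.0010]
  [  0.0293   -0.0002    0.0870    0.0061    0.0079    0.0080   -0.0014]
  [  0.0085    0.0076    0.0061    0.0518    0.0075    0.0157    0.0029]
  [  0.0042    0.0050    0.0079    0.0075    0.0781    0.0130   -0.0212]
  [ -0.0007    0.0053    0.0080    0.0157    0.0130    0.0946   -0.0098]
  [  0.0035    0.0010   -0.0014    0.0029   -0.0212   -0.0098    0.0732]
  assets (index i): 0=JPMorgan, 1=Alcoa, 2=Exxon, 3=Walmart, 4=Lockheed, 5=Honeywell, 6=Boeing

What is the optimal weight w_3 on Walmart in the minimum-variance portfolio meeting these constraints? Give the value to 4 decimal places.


p=Σ⁻¹μ = [1.7054  0.5319  0.8179  2.7165  0.8548  -0.2989  1.3929]
q=Σ⁻¹𝟙 = [9.0872  14.2450  6.1468  9.7440  13.3594  7.6970  17.6632]
a=μᵀp=1.103017  b=𝟙ᵀp=7.720390  c=𝟙ᵀq=77.942555  D=ac−b²=26.367574
λ₁=(c·0.154−b)/D = (77.942555·0.154−7.720390)/26.367574 = 0.162425
λ₂=(a−b·0.154)/D = (1.103017−7.720390·0.154)/26.367574 = -0.003259
w* = 0.162425·p + -0.003259·q:
  w_0 = 0.162425·1.7054 + -0.003259·9.0872 = 0.2474  (JPMorgan)
  w_1 = 0.162425·0.5319 + -0.003259·14.2450 = 0.0400  (Alcoa)
  w_2 = 0.162425·0.8179 + -0.003259·6.1468 = 0.1128  (Exxon)
  w_3 = 0.162425·2.7165 + -0.003259·9.7440 = 0.4095  (Walmart)
  w_4 = 0.162425·0.8548 + -0.003259·13.3594 = 0.0953  (Lockheed)
  w_5 = 0.162425·-0.2989 + -0.003259·7.6970 = -0.0736  (Honeywell)
  w_6 = 0.162425·1.3929 + -0.003259·17.6632 = 0.1687  (Boeing)
Σw_i=1.0000  μᵀw=0.1540
σ²=wᵀΣw=λ₁·μ_p+λ₂ = 0.162425·0.154 + -0.003259 = 0.021755 ≈ 0.0218

0.4095


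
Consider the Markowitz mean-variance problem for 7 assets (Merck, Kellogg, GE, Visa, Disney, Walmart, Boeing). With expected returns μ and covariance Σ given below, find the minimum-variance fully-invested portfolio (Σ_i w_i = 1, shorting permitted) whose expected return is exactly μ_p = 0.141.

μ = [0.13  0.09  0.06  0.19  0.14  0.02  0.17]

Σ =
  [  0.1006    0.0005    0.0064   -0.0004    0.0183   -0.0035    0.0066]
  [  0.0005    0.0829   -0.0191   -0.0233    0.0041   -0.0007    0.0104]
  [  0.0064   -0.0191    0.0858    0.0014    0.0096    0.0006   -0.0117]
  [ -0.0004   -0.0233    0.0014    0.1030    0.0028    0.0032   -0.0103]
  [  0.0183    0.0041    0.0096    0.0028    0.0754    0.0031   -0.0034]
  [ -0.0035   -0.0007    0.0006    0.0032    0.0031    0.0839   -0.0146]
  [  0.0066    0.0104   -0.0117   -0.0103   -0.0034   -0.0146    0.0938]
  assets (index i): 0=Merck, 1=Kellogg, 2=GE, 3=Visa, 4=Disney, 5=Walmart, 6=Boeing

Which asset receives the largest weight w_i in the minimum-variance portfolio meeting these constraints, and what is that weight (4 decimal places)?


Visa (0.2598)

x=Σ⁻¹μ = [0.8480  1.6697  1.0936  2.3662  1.4068  0.5018  2.0929]
y=Σ⁻¹𝟙 = [6.9763  17.5911  15.7461  14.2692  8.1484  13.8707  14.2050]
a=μᵀx=1.338499  b=𝟙ᵀx=9.979080  c=𝟙ᵀy=90.806897  D=ac−b²=21.962908
λ₁=(c·0.141−b)/D = (90.806897·0.141−9.979080)/21.962908 = 0.128612
λ₂=(a−b·0.141)/D = (1.338499−9.979080·0.141)/21.962908 = -0.003121
w* = 0.128612·x + -0.003121·y:
  w_0 = 0.128612·0.8480 + -0.003121·6.9763 = 0.0873  (Merck)
  w_1 = 0.128612·1.6697 + -0.003121·17.5911 = 0.1598  (Kellogg)
  w_2 = 0.128612·1.0936 + -0.003121·15.7461 = 0.0915  (GE)
  w_3 = 0.128612·2.3662 + -0.003121·14.2692 = 0.2598  (Visa)
  w_4 = 0.128612·1.4068 + -0.003121·8.1484 = 0.1555  (Disney)
  w_5 = 0.128612·0.5018 + -0.003121·13.8707 = 0.0212  (Walmart)
  w_6 = 0.128612·2.0929 + -0.003121·14.2050 = 0.2248  (Boeing)
Σw_i=1.0000  μᵀw=0.1410
σ²=wᵀΣw=λ₁·μ_p+λ₂ = 0.128612·0.141 + -0.003121 = 0.015013 ≈ 0.0150


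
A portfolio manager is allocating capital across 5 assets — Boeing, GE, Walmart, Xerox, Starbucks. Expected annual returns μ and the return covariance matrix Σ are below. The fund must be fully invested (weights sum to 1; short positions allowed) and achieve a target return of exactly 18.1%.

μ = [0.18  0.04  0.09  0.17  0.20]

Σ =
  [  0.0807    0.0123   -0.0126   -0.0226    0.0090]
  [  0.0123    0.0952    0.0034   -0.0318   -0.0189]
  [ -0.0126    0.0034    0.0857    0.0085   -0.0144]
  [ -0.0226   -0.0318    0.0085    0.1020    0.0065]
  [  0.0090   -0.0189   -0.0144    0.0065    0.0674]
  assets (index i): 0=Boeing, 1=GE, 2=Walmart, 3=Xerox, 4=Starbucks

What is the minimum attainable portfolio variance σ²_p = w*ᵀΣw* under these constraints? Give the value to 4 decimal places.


0.0237

x=Σ⁻¹μ = [2.5768  1.4379  1.6698  2.3455  3.1570]
y=Σ⁻¹𝟙 = [14.3562  17.2844  14.7738  15.9067  19.3890]
a=μᵀx=1.701775  b=𝟙ᵀx=11.187075  c=𝟙ᵀy=81.710114  D=ac−b²=13.901599
λ₁=(c·0.181−b)/D = (81.710114·0.181−11.187075)/13.901599 = 0.259140
λ₂=(a−b·0.181)/D = (1.701775−11.187075·0.181)/13.901599 = -0.023241
w* = 0.259140·x + -0.023241·y:
  w_0 = 0.259140·2.5768 + -0.023241·14.3562 = 0.3341  (Boeing)
  w_1 = 0.259140·1.4379 + -0.023241·17.2844 = -0.0291  (GE)
  w_2 = 0.259140·1.6698 + -0.023241·14.7738 = 0.0894  (Walmart)
  w_3 = 0.259140·2.3455 + -0.023241·15.9067 = 0.2381  (Xerox)
  w_4 = 0.259140·3.1570 + -0.023241·19.3890 = 0.3675  (Starbucks)
Σw_i=1.0000  μᵀw=0.1810
σ²=wᵀΣw=λ₁·μ_p+λ₂ = 0.259140·0.181 + -0.023241 = 0.023663 ≈ 0.0237


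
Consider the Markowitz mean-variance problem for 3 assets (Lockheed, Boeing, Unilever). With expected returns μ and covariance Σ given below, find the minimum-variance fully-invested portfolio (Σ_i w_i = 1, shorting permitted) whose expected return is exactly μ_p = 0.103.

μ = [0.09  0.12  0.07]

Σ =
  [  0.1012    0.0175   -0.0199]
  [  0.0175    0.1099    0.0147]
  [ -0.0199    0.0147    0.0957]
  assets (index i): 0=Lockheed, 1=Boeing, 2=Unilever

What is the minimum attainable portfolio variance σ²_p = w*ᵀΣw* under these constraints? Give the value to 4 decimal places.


u=Σ⁻¹μ = [0.8986  0.8433  0.7888]
v=Σ⁻¹𝟙 = [11.2341  5.7176  11.9071]
a=μᵀu=0.237285  b=𝟙ᵀu=2.530684  c=𝟙ᵀv=28.858858  D=ac−b²=0.443421
λ₁=(c·0.103−b)/D = (28.858858·0.103−2.530684)/0.443421 = 0.996295
λ₂=(a−b·0.103)/D = (0.237285−2.530684·0.103)/0.443421 = -0.052715
w* = 0.996295·u + -0.052715·v:
  w_0 = 0.996295·0.8986 + -0.052715·11.2341 = 0.3031  (Lockheed)
  w_1 = 0.996295·0.8433 + -0.052715·5.7176 = 0.5388  (Boeing)
  w_2 = 0.996295·0.7888 + -0.052715·11.9071 = 0.1582  (Unilever)
Σw_i=1.0000  μᵀw=0.1030
σ²=wᵀΣw=λ₁·μ_p+λ₂ = 0.996295·0.103 + -0.052715 = 0.049903 ≈ 0.0499

0.0499


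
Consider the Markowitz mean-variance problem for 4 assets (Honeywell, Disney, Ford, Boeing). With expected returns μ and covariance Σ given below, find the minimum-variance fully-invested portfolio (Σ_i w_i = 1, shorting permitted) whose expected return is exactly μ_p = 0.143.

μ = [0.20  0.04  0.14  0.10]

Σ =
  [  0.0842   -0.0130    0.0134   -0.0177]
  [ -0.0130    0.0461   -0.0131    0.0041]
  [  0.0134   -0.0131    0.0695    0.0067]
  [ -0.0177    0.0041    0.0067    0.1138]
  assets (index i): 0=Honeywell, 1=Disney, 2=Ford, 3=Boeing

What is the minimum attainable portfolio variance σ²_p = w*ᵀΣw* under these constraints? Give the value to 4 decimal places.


0.0222

p=Σ⁻¹μ = [2.6374  2.0181  1.7791  1.1115]
q=Σ⁻¹𝟙 = [15.8778  29.9166  16.0761  9.2326]
a=μᵀp=0.968431  b=𝟙ᵀp=7.546138  c=𝟙ᵀq=71.103073  D=ac−b²=11.914214
λ₁=(c·0.143−b)/D = (71.103073·0.143−7.546138)/11.914214 = 0.220040
λ₂=(a−b·0.143)/D = (0.968431−7.546138·0.143)/11.914214 = -0.009289
w* = 0.220040·p + -0.009289·q:
  w_0 = 0.220040·2.6374 + -0.009289·15.8778 = 0.4328  (Honeywell)
  w_1 = 0.220040·2.0181 + -0.009289·29.9166 = 0.1662  (Disney)
  w_2 = 0.220040·1.7791 + -0.009289·16.0761 = 0.2422  (Ford)
  w_3 = 0.220040·1.1115 + -0.009289·9.2326 = 0.1588  (Boeing)
Σw_i=1.0000  μᵀw=0.1430
σ²=wᵀΣw=λ₁·μ_p+λ₂ = 0.220040·0.143 + -0.009289 = 0.022177 ≈ 0.0222


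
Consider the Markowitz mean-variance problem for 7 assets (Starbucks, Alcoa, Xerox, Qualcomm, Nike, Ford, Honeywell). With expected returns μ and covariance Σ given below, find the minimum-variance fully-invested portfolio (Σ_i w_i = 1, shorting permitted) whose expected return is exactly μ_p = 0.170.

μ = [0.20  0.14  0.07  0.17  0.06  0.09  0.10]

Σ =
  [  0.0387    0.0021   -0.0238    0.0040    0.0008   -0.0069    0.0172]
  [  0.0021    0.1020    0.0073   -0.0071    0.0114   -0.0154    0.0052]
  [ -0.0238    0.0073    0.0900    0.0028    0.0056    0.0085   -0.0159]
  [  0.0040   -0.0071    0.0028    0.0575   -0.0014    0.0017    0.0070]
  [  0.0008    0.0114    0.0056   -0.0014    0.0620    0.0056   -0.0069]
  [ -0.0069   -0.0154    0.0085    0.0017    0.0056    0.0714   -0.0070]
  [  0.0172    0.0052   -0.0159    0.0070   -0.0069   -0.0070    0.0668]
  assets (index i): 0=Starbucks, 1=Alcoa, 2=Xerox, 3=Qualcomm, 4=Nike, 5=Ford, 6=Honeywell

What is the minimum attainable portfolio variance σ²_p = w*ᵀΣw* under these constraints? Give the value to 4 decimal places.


u=Σ⁻¹μ = [6.3491  1.5044  2.0949  2.5253  0.3303  1.8838  0.2106]
v=Σ⁻¹𝟙 = [32.6597  9.3327  18.2812  13.7502  12.4416  16.8516  11.7957]
a=μᵀu=2.266805  b=𝟙ᵀu=14.898448  c=𝟙ᵀv=115.112699  D=ac−b²=38.974289
λ₁=(c·0.170−b)/D = (115.112699·0.170−14.898448)/38.974289 = 0.119841
λ₂=(a−b·0.170)/D = (2.266805−14.898448·0.170)/38.974289 = -0.006823
w* = 0.119841·u + -0.006823·v:
  w_0 = 0.119841·6.3491 + -0.006823·32.6597 = 0.5380  (Starbucks)
  w_1 = 0.119841·1.5044 + -0.006823·9.3327 = 0.1166  (Alcoa)
  w_2 = 0.119841·2.0949 + -0.006823·18.2812 = 0.1263  (Xerox)
  w_3 = 0.119841·2.5253 + -0.006823·13.7502 = 0.2088  (Qualcomm)
  w_4 = 0.119841·0.3303 + -0.006823·12.4416 = -0.0453  (Nike)
  w_5 = 0.119841·1.8838 + -0.006823·16.8516 = 0.1108  (Ford)
  w_6 = 0.119841·0.2106 + -0.006823·11.7957 = -0.0552  (Honeywell)
Σw_i=1.0000  μᵀw=0.1700
σ²=wᵀΣw=λ₁·μ_p+λ₂ = 0.119841·0.170 + -0.006823 = 0.013550 ≈ 0.0135

0.0135
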